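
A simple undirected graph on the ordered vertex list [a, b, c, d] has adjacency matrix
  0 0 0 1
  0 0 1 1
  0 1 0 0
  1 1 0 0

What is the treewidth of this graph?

1

A width-1 tree decomposition is:
Bags: B1 = {a, d}  B2 = {b, d}  B3 = {b, c}
Tree: B1–B2, B2–B3
Each bag holds 2 vertices, so the decomposition has width 1, which upper-bounds the treewidth. Since G has at least one edge (e.g. a–d), it is not an edgeless graph, so tw(G) ≥ 1. Hence tw(G) = 1 exactly.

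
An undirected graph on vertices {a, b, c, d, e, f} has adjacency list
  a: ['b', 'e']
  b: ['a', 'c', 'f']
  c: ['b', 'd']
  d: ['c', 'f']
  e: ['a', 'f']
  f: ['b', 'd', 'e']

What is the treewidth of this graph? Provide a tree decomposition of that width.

Every bag has size at most 3, so the width is 3 − 1 = 2 and tw(G) ≤ 2. Since e–a–b–f–e is a cycle in G, G is not acyclic. Forests are exactly the graphs of treewidth ≤ 1, so tw(G) ≥ 2. The upper and lower bounds meet at 2, so that is the treewidth.

Treewidth 2.
Bags: B1 = {a, e, f}  B2 = {a, b, f}  B3 = {b, d, f}  B4 = {b, c, d}
Tree: B1–B2, B2–B3, B3–B4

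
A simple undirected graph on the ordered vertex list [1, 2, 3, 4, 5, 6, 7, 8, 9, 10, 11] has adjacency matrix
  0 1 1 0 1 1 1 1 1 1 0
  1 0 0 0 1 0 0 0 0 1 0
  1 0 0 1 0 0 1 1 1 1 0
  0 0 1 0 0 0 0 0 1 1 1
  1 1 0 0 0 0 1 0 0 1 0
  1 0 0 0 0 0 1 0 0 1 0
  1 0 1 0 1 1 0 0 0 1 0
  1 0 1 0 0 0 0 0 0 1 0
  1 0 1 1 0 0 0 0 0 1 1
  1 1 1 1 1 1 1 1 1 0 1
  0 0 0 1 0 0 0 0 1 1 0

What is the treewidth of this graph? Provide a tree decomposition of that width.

Treewidth 3.
One optimal decomposition is:
Bags: B1 = {1, 3, 9, 10}  B2 = {1, 3, 7, 10}  B3 = {1, 5, 7, 10}  B4 = {1, 2, 5, 10}  B5 = {3, 4, 9, 10}  B6 = {1, 3, 8, 10}  B7 = {1, 6, 7, 10}  B8 = {4, 9, 10, 11}
Tree: B1–B2, B2–B3, B3–B4, B1–B5, B2–B6, B3–B7, B5–B8

Every bag has size at most 4, so the width is 4 − 1 = 3 and tw(G) ≤ 3. For the lower bound, the 4 vertices {1, 2, 5, 10} are pairwise adjacent, and any tree decomposition puts a clique entirely inside one bag — forcing width ≥ 3. Hence tw(G) = 3 exactly.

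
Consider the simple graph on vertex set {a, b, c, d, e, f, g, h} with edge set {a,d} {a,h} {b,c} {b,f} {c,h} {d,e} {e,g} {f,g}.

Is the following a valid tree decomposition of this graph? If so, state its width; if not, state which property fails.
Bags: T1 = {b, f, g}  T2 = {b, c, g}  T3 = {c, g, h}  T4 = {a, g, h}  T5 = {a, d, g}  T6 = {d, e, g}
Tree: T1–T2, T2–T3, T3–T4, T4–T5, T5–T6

Checking the three conditions: (i) the bags cover all of {a, b, c, d, e, f, g, h}; (ii) for each edge, some bag contains both endpoints; (iii) the bags containing any fixed vertex form a subtree. All hold, so the decomposition is valid with width 3 − 1 = 2.

Yes; width 2.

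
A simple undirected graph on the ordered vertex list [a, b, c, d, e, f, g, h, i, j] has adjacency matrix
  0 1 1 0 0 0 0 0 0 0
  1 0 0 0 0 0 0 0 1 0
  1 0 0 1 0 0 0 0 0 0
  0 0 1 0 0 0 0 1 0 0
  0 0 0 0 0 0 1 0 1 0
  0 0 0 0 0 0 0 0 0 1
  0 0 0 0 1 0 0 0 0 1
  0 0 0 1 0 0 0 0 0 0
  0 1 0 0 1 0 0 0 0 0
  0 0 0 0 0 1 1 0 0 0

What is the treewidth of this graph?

1

A width-1 tree decomposition is:
Bags: B1 = {f, j}  B2 = {g, j}  B3 = {e, g}  B4 = {e, i}  B5 = {b, i}  B6 = {a, b}  B7 = {a, c}  B8 = {c, d}  B9 = {d, h}
Tree: B1–B2, B2–B3, B3–B4, B4–B5, B5–B6, B6–B7, B7–B8, B8–B9
Each bag holds 2 vertices, so the decomposition has width 1, which upper-bounds the treewidth. Any graph with an edge has treewidth ≥ 1, and G has the edge f–j. Therefore the treewidth is 1.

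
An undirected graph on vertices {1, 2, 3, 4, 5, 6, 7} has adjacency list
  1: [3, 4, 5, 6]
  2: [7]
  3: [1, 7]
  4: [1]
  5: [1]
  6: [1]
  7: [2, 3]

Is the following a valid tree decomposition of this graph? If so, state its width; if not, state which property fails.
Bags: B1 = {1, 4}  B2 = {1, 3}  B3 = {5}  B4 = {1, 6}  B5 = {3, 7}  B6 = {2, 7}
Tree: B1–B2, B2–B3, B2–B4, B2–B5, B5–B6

A tree decomposition must satisfy three properties: every vertex lies in some bag; for every edge, both endpoints lie together in some bag; and for every vertex, the bags containing it form a connected subtree. Here edge (1,5) lies in no bag, so the decomposition is invalid.

No — edge (1,5) lies in no bag.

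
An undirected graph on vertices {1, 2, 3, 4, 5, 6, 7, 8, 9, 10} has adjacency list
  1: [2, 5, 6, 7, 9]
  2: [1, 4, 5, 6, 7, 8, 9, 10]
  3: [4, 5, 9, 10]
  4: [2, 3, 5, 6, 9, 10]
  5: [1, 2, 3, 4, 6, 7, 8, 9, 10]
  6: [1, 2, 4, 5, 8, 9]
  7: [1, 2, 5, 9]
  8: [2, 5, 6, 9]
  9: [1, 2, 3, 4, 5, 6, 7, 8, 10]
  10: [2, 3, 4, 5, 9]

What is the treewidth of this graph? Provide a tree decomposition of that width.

Treewidth 4.
One optimal decomposition is:
Bags: B1 = {2, 4, 5, 9, 10}  B2 = {3, 4, 5, 9, 10}  B3 = {2, 4, 5, 6, 9}  B4 = {1, 2, 5, 6, 9}  B5 = {2, 5, 6, 8, 9}  B6 = {1, 2, 5, 7, 9}
Tree: B1–B2, B1–B3, B3–B4, B3–B5, B4–B6

The largest bag has 5 vertices, giving width 4; this decomposition certifies tw(G) ≤ 4. For the lower bound, the 5 vertices {2, 4, 5, 9, 10} are pairwise adjacent, and any tree decomposition puts a clique entirely inside one bag — forcing width ≥ 4. Combining the bounds, tw(G) = 4.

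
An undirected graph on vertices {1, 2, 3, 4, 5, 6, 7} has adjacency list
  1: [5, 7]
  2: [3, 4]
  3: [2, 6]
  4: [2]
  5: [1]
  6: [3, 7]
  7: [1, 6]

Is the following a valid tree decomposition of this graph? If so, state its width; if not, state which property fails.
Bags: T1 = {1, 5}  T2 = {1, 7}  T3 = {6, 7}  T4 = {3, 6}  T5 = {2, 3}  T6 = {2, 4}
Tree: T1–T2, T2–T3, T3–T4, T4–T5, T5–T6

Vertex coverage: the bags together contain {1, 2, 3, 4, 5, 6, 7}, the full vertex set. Edge coverage: each edge of G has both endpoints in at least one bag. Running intersection: for every vertex, the bags containing it form a connected subtree. All three properties hold, so this is a valid tree decomposition of width max|bag| − 1 = 1, and hence tw(G) ≤ 1.

Yes; width 1.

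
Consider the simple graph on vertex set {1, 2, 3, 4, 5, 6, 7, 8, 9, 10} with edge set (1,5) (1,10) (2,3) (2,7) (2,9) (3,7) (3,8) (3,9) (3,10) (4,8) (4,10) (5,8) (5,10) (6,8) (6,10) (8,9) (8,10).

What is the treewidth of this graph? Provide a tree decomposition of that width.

Treewidth 2.
One such decomposition:
Bags: B1 = {6, 8, 10}  B2 = {4, 8, 10}  B3 = {5, 8, 10}  B4 = {3, 8, 10}  B5 = {3, 8, 9}  B6 = {1, 5, 10}  B7 = {2, 3, 9}  B8 = {2, 3, 7}
Tree: B1–B2, B2–B3, B1–B4, B4–B5, B3–B6, B5–B7, B7–B8

Each bag holds 3 vertices, so the decomposition has width 2, which upper-bounds the treewidth. For the lower bound, the 3 vertices {3, 8, 9} are pairwise adjacent, and any tree decomposition puts a clique entirely inside one bag — forcing width ≥ 2. The upper and lower bounds meet at 2, so that is the treewidth.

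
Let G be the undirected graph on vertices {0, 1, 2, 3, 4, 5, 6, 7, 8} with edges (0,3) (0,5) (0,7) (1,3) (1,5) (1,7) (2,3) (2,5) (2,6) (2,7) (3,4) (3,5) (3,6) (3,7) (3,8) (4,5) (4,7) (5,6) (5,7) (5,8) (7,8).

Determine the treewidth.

A width-3 tree decomposition is:
Bags: B1 = {2, 3, 5, 7}  B2 = {2, 3, 5, 6}  B3 = {0, 3, 5, 7}  B4 = {1, 3, 5, 7}  B5 = {3, 5, 7, 8}  B6 = {3, 4, 5, 7}
Tree: B1–B2, B1–B3, B1–B4, B3–B5, B1–B6
Each bag holds 4 vertices, so the decomposition has width 3, which upper-bounds the treewidth. Conversely, {2, 3, 5, 6} is a clique of size 4, and the vertices of any clique must share a bag in every tree decomposition; so some bag has ≥ 4 vertices and tw(G) ≥ 3. Therefore the treewidth is 3.

3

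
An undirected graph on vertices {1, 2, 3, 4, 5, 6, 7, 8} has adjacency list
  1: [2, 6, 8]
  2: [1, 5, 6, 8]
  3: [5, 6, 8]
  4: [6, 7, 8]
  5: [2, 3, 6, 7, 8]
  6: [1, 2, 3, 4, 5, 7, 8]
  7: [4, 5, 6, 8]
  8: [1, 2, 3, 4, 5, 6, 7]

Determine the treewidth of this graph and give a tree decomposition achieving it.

Every bag has size at most 4, so the width is 4 − 1 = 3 and tw(G) ≤ 3. Conversely, {1, 2, 6, 8} is a clique of size 4, and the vertices of any clique must share a bag in every tree decomposition; so some bag has ≥ 4 vertices and tw(G) ≥ 3. Therefore the treewidth is 3.

Treewidth 3.
Bags: B1 = {2, 5, 6, 8}  B2 = {5, 6, 7, 8}  B3 = {3, 5, 6, 8}  B4 = {1, 2, 6, 8}  B5 = {4, 6, 7, 8}
Tree: B1–B2, B2–B3, B1–B4, B2–B5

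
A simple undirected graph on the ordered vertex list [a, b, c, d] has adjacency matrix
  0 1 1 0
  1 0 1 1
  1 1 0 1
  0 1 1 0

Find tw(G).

2

A width-2 tree decomposition is:
Bags: B1 = {a, b, c}  B2 = {b, c, d}
Tree: B1–B2
Each bag holds 3 vertices, so the decomposition has width 2, which upper-bounds the treewidth. Conversely, {b, c, d} is a clique of size 3, and the vertices of any clique must share a bag in every tree decomposition; so some bag has ≥ 3 vertices and tw(G) ≥ 2. Combining the bounds, tw(G) = 2.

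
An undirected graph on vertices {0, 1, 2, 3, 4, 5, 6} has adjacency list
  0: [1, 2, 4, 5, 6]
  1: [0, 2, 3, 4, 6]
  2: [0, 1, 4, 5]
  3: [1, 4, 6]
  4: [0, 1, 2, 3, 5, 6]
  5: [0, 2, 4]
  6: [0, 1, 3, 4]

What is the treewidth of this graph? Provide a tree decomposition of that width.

Every bag has size at most 4, so the width is 4 − 1 = 3 and tw(G) ≤ 3. Conversely, {0, 1, 2, 4} is a clique of size 4, and the vertices of any clique must share a bag in every tree decomposition; so some bag has ≥ 4 vertices and tw(G) ≥ 3. Hence tw(G) = 3 exactly.

Treewidth 3.
One optimal decomposition is:
Bags: B1 = {0, 1, 2, 4}  B2 = {0, 1, 4, 6}  B3 = {0, 2, 4, 5}  B4 = {1, 3, 4, 6}
Tree: B1–B2, B1–B3, B2–B4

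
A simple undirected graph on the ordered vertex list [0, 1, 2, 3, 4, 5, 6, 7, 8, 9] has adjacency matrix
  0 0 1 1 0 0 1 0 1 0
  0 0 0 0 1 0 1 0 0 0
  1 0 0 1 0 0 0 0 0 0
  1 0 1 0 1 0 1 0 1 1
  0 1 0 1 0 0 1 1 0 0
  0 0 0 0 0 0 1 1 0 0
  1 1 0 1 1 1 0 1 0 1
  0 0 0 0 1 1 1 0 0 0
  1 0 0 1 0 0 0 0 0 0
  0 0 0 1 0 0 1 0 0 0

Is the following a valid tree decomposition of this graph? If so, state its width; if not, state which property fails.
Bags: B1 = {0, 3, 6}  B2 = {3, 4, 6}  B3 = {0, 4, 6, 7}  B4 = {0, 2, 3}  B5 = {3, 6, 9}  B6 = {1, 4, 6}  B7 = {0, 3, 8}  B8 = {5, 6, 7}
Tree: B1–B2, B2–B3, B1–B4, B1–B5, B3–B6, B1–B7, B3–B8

No — bags containing vertex 0 are not connected in the tree.

A tree decomposition must satisfy three properties: every vertex lies in some bag; for every edge, both endpoints lie together in some bag; and for every vertex, the bags containing it form a connected subtree. Here bags containing vertex 0 are not connected in the tree, so the decomposition is invalid.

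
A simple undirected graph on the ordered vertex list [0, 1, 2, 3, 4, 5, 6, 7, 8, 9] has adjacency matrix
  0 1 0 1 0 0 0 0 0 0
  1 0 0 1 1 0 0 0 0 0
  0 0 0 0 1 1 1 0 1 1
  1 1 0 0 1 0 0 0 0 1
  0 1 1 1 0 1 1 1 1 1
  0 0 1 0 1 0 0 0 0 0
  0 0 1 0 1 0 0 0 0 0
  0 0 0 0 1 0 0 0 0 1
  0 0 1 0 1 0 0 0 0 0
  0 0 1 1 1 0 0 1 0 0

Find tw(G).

2

A width-2 tree decomposition is:
Bags: B1 = {2, 4, 9}  B2 = {3, 4, 9}  B3 = {4, 7, 9}  B4 = {2, 4, 6}  B5 = {2, 4, 8}  B6 = {1, 3, 4}  B7 = {2, 4, 5}  B8 = {0, 1, 3}
Tree: B1–B2, B2–B3, B1–B4, B1–B5, B2–B6, B4–B7, B6–B8
Every bag has size at most 3, so the width is 3 − 1 = 2 and tw(G) ≤ 2. On the other hand G contains the 3-clique {0, 1, 3}. A clique must lie in a single bag of any decomposition, so no decomposition can have width below 2. Hence tw(G) = 2 exactly.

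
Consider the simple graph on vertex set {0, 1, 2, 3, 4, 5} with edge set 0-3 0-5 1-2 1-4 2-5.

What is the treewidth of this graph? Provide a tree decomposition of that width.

Treewidth 1.
One such decomposition:
Bags: B1 = {1, 4}  B2 = {1, 2}  B3 = {2, 5}  B4 = {0, 5}  B5 = {0, 3}
Tree: B1–B2, B2–B3, B3–B4, B4–B5

Every bag has size at most 2, so the width is 2 − 1 = 1 and tw(G) ≤ 1. Any graph with an edge has treewidth ≥ 1, and G has the edge 4–1. Therefore the treewidth is 1.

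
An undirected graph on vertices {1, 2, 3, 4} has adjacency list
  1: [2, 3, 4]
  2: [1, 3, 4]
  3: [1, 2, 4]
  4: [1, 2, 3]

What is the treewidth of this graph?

3

A width-3 tree decomposition is:
Bags: B1 = {1, 2, 3, 4}
Tree: (single bag)
With just one bag of size 4, the width is 4 − 1 = 3, so tw(G) ≤ 3. Conversely, {1, 2, 3, 4} is a clique of size 4, and the vertices of any clique must share a bag in every tree decomposition; so some bag has ≥ 4 vertices and tw(G) ≥ 3. Therefore the treewidth is 3.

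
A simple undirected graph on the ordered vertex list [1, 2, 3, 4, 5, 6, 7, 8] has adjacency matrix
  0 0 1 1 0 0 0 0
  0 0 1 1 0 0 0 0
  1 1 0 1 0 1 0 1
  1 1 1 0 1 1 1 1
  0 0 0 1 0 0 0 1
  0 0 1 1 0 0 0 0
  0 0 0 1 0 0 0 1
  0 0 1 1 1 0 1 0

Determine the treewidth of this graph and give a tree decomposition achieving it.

Every bag has size at most 3, so the width is 3 − 1 = 2 and tw(G) ≤ 2. On the other hand G contains the 3-clique {3, 4, 8}. A clique must lie in a single bag of any decomposition, so no decomposition can have width below 2. The upper and lower bounds meet at 2, so that is the treewidth.

Treewidth 2.
Bags: B1 = {4, 7, 8}  B2 = {3, 4, 8}  B3 = {3, 4, 6}  B4 = {2, 3, 4}  B5 = {1, 3, 4}  B6 = {4, 5, 8}
Tree: B1–B2, B2–B3, B3–B4, B3–B5, B1–B6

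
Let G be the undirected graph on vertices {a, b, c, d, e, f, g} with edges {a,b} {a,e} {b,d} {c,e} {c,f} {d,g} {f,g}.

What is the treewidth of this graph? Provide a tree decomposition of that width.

Treewidth 2.
One such decomposition:
Bags: B1 = {a, b, e}  B2 = {b, d, e}  B3 = {d, e, g}  B4 = {e, f, g}  B5 = {c, e, f}
Tree: B1–B2, B2–B3, B3–B4, B4–B5

Every bag has size at most 3, so the width is 3 − 1 = 2 and tw(G) ≤ 2. For the lower bound, G contains the cycle e–a–b–d–g–f–c–e, so G is not a forest; only forests have treewidth ≤ 1, hence tw(G) ≥ 2. Hence tw(G) = 2 exactly.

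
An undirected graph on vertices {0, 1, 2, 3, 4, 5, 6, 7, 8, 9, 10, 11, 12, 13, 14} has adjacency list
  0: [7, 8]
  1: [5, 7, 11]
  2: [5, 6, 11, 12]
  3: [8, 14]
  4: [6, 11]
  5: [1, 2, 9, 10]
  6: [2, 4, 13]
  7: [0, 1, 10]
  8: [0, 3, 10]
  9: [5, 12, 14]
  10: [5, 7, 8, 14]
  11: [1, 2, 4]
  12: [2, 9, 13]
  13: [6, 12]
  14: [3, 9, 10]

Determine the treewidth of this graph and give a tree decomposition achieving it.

Treewidth 3.
One such decomposition:
Bags: B1 = {0, 3, 7, 8}  B2 = {3, 7, 8, 10}  B3 = {3, 7, 10, 14}  B4 = {1, 7, 10, 14}  B5 = {1, 5, 10, 14}  B6 = {1, 5, 9, 14}  B7 = {1, 5, 9, 11}  B8 = {2, 5, 9, 11}  B9 = {2, 9, 11, 12}  B10 = {2, 4, 11, 12}  B11 = {2, 4, 6, 12}  B12 = {4, 6, 12, 13}
Tree: B1–B2, B2–B3, B3–B4, B4–B5, B5–B6, B6–B7, B7–B8, B8–B9, B9–B10, B10–B11, B11–B12

Each bag holds 4 vertices, so the decomposition has width 3, which upper-bounds the treewidth. For the lower bound: the 4 vertex sets {0,3,8}, {7}, {10}, {1,5,9,14} are disjoint, each induces a connected subgraph, and every pair is joined by at least one edge of G. Contracting each set to a single vertex therefore yields K_{4} as a minor, and since treewidth is minor-monotone, tw(G) ≥ tw(K_{4}) = 3. Therefore the treewidth is 3.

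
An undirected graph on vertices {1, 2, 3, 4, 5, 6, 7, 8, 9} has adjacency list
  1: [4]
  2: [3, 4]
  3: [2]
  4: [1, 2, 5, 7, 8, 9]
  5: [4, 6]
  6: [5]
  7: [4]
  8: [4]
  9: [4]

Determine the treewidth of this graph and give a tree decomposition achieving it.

Treewidth 1.
Bags: B1 = {2, 4}  B2 = {1, 4}  B3 = {2, 3}  B4 = {4, 5}  B5 = {4, 7}  B6 = {5, 6}  B7 = {4, 8}  B8 = {4, 9}
Tree: B1–B2, B1–B3, B1–B4, B2–B5, B4–B6, B4–B7, B2–B8

The largest bag has 2 vertices, giving width 1; this decomposition certifies tw(G) ≤ 1. Any graph with an edge has treewidth ≥ 1, and G has the edge 2–4. Hence tw(G) = 1 exactly.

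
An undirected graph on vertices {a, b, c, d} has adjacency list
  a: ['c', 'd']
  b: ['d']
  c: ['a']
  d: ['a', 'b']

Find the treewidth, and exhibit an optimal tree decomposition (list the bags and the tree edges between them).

The largest bag has 2 vertices, giving width 1; this decomposition certifies tw(G) ≤ 1. Any graph with an edge has treewidth ≥ 1, and G has the edge b–d. Therefore the treewidth is 1.

Treewidth 1.
One such decomposition:
Bags: B1 = {b, d}  B2 = {a, d}  B3 = {a, c}
Tree: B1–B2, B2–B3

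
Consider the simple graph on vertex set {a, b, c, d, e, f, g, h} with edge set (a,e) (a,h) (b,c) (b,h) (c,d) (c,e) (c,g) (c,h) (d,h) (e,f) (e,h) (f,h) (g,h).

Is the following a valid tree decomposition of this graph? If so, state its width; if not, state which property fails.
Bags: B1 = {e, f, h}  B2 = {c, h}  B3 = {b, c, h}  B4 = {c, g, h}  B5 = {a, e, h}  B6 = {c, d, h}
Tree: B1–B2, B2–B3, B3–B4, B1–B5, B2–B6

A tree decomposition must satisfy three properties: every vertex lies in some bag; for every edge, both endpoints lie together in some bag; and for every vertex, the bags containing it form a connected subtree. Here edge (e,c) lies in no bag, so the decomposition is invalid.

No — edge (e,c) lies in no bag.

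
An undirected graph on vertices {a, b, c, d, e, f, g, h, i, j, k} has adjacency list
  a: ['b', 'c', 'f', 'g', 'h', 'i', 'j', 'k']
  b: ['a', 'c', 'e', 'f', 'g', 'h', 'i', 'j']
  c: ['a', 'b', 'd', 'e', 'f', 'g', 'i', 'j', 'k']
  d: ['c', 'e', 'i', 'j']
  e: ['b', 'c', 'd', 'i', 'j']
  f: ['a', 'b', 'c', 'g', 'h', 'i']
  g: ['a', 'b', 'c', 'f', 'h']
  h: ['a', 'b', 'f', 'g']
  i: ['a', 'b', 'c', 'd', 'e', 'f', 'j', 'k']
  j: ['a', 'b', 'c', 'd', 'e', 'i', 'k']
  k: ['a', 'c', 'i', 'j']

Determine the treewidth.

4

A width-4 tree decomposition is:
Bags: B1 = {b, c, e, i, j}  B2 = {a, b, c, i, j}  B3 = {a, b, c, f, i}  B4 = {a, c, i, j, k}  B5 = {c, d, e, i, j}  B6 = {a, b, c, f, g}  B7 = {a, b, f, g, h}
Tree: B1–B2, B2–B3, B2–B4, B1–B5, B3–B6, B6–B7
Every bag has size at most 5, so the width is 5 − 1 = 4 and tw(G) ≤ 4. On the other hand G contains the 5-clique {a, b, f, g, h}. A clique must lie in a single bag of any decomposition, so no decomposition can have width below 4. Hence tw(G) = 4 exactly.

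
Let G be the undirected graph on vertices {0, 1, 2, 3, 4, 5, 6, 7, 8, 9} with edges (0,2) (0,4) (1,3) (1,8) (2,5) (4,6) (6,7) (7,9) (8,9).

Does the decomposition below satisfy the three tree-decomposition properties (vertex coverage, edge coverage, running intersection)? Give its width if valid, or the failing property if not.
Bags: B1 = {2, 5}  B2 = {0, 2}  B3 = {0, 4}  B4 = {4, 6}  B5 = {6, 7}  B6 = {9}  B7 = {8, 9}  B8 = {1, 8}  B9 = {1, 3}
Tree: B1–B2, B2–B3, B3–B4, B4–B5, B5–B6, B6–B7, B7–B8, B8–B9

A tree decomposition must satisfy three properties: every vertex lies in some bag; for every edge, both endpoints lie together in some bag; and for every vertex, the bags containing it form a connected subtree. Here edge (7,9) lies in no bag, so the decomposition is invalid.

No — edge (7,9) lies in no bag.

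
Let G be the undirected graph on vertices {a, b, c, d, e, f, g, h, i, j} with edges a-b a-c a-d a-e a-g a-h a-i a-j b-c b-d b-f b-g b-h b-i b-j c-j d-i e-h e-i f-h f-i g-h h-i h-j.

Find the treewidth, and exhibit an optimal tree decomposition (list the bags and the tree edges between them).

Treewidth 3.
One optimal decomposition is:
Bags: B1 = {a, b, h, i}  B2 = {a, b, d, i}  B3 = {b, f, h, i}  B4 = {a, b, g, h}  B5 = {a, b, h, j}  B6 = {a, e, h, i}  B7 = {a, b, c, j}
Tree: B1–B2, B1–B3, B1–B4, B1–B5, B1–B6, B5–B7

Every bag has size at most 4, so the width is 4 − 1 = 3 and tw(G) ≤ 3. For the lower bound, the 4 vertices {a, e, h, i} are pairwise adjacent, and any tree decomposition puts a clique entirely inside one bag — forcing width ≥ 3. Therefore the treewidth is 3.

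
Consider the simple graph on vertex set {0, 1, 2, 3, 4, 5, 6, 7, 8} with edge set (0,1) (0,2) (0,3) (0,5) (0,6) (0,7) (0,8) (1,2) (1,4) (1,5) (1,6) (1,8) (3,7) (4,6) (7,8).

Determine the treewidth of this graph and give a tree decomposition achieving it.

Treewidth 2.
Bags: B1 = {1, 4, 6}  B2 = {0, 1, 6}  B3 = {0, 1, 8}  B4 = {0, 1, 2}  B5 = {0, 1, 5}  B6 = {0, 7, 8}  B7 = {0, 3, 7}
Tree: B1–B2, B2–B3, B2–B4, B2–B5, B3–B6, B6–B7

The largest bag has 3 vertices, giving width 2; this decomposition certifies tw(G) ≤ 2. Conversely, {0, 1, 8} is a clique of size 3, and the vertices of any clique must share a bag in every tree decomposition; so some bag has ≥ 3 vertices and tw(G) ≥ 2. Hence tw(G) = 2 exactly.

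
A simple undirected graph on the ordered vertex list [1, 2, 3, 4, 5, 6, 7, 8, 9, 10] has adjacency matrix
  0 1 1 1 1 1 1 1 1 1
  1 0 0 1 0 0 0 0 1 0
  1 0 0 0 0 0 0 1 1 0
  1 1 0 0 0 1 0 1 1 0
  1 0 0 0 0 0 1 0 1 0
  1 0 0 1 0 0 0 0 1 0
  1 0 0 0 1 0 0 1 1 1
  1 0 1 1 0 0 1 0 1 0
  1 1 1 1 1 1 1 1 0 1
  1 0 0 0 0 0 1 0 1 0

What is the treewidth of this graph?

3

A width-3 tree decomposition is:
Bags: B1 = {1, 7, 8, 9}  B2 = {1, 4, 8, 9}  B3 = {1, 2, 4, 9}  B4 = {1, 4, 6, 9}  B5 = {1, 3, 8, 9}  B6 = {1, 5, 7, 9}  B7 = {1, 7, 9, 10}
Tree: B1–B2, B2–B3, B2–B4, B1–B5, B1–B6, B6–B7
Each bag holds 4 vertices, so the decomposition has width 3, which upper-bounds the treewidth. On the other hand G contains the 4-clique {1, 3, 8, 9}. A clique must lie in a single bag of any decomposition, so no decomposition can have width below 3. The upper and lower bounds meet at 3, so that is the treewidth.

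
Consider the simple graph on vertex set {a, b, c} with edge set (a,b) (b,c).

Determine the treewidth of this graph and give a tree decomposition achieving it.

Treewidth 1.
One such decomposition:
Bags: B1 = {a, b}  B2 = {b, c}
Tree: B1–B2

Each bag holds 2 vertices, so the decomposition has width 1, which upper-bounds the treewidth. Any graph with an edge has treewidth ≥ 1, and G has the edge b–a. The upper and lower bounds meet at 1, so that is the treewidth.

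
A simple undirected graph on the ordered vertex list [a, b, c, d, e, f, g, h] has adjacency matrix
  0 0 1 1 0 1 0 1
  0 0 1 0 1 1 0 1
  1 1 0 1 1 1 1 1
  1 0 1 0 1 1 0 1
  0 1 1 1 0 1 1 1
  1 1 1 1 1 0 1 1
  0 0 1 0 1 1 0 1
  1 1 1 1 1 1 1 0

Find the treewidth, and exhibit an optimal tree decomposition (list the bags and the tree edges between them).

The largest bag has 5 vertices, giving width 4; this decomposition certifies tw(G) ≤ 4. For the lower bound, the 5 vertices {c, d, e, f, h} are pairwise adjacent, and any tree decomposition puts a clique entirely inside one bag — forcing width ≥ 4. The upper and lower bounds meet at 4, so that is the treewidth.

Treewidth 4.
One such decomposition:
Bags: B1 = {c, d, e, f, h}  B2 = {a, c, d, f, h}  B3 = {c, e, f, g, h}  B4 = {b, c, e, f, h}
Tree: B1–B2, B1–B3, B3–B4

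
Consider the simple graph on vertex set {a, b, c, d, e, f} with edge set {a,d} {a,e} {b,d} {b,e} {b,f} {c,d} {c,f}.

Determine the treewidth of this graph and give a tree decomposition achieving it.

Treewidth 2.
Bags: B1 = {c, d, f}  B2 = {b, d, f}  B3 = {a, b, d}  B4 = {a, b, e}
Tree: B1–B2, B2–B3, B3–B4

Each bag holds 3 vertices, so the decomposition has width 2, which upper-bounds the treewidth. Since c–f–b–d–c is a cycle in G, G is not acyclic. Forests are exactly the graphs of treewidth ≤ 1, so tw(G) ≥ 2. The upper and lower bounds meet at 2, so that is the treewidth.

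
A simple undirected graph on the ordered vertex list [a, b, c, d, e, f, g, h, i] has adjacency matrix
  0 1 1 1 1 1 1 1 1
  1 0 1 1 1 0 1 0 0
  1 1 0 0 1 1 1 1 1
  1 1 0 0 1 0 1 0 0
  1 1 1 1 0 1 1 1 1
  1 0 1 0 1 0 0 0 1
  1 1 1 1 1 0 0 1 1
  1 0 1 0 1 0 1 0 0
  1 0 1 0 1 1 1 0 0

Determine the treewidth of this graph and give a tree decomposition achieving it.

Each bag holds 5 vertices, so the decomposition has width 4, which upper-bounds the treewidth. Conversely, {a, b, d, e, g} is a clique of size 5, and the vertices of any clique must share a bag in every tree decomposition; so some bag has ≥ 5 vertices and tw(G) ≥ 4. Therefore the treewidth is 4.

Treewidth 4.
One optimal decomposition is:
Bags: B1 = {a, b, c, e, g}  B2 = {a, c, e, g, h}  B3 = {a, c, e, g, i}  B4 = {a, c, e, f, i}  B5 = {a, b, d, e, g}
Tree: B1–B2, B2–B3, B3–B4, B1–B5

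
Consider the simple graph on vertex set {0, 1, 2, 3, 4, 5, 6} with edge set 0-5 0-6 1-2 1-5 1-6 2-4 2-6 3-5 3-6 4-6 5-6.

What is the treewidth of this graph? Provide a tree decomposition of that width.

Treewidth 2.
One such decomposition:
Bags: B1 = {3, 5, 6}  B2 = {1, 5, 6}  B3 = {1, 2, 6}  B4 = {2, 4, 6}  B5 = {0, 5, 6}
Tree: B1–B2, B2–B3, B3–B4, B1–B5

Each bag holds 3 vertices, so the decomposition has width 2, which upper-bounds the treewidth. On the other hand G contains the 3-clique {1, 2, 6}. A clique must lie in a single bag of any decomposition, so no decomposition can have width below 2. Therefore the treewidth is 2.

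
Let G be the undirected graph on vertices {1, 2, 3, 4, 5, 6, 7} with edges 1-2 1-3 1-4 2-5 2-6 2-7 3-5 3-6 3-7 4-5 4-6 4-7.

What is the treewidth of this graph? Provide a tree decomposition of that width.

The largest bag has 4 vertices, giving width 3; this decomposition certifies tw(G) ≤ 3. For the lower bound: the 4 vertex sets {2,6}, {4,7}, {3}, {1} are disjoint, each induces a connected subgraph, and every pair is joined by at least one edge of G. Contracting each set to a single vertex therefore yields K_{4} as a minor, and since treewidth is minor-monotone, tw(G) ≥ tw(K_{4}) = 3. The upper and lower bounds meet at 3, so that is the treewidth.

Treewidth 3.
One such decomposition:
Bags: B1 = {2, 3, 4, 6}  B2 = {2, 3, 4, 7}  B3 = {1, 2, 3, 4}  B4 = {2, 3, 4, 5}
Tree: B1–B2, B2–B3, B3–B4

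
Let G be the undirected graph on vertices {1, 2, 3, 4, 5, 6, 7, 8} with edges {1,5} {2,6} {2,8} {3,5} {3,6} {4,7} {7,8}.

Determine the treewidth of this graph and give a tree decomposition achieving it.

The largest bag has 2 vertices, giving width 1; this decomposition certifies tw(G) ≤ 1. G has an edge, so its treewidth is at least 1. Combining the bounds, tw(G) = 1.

Treewidth 1.
Bags: B1 = {1, 5}  B2 = {3, 5}  B3 = {3, 6}  B4 = {2, 6}  B5 = {2, 8}  B6 = {7, 8}  B7 = {4, 7}
Tree: B1–B2, B2–B3, B3–B4, B4–B5, B5–B6, B6–B7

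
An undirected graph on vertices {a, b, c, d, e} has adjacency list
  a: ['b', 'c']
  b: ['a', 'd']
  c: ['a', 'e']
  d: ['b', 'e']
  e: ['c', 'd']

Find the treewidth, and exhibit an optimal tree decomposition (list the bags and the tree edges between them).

Treewidth 2.
One optimal decomposition is:
Bags: B1 = {a, b, c}  B2 = {b, c, d}  B3 = {c, d, e}
Tree: B1–B2, B2–B3

Each bag holds 3 vertices, so the decomposition has width 2, which upper-bounds the treewidth. The edges c–a–b–d–e–c form a cycle, so G is not a tree and its treewidth is at least 2. Combining the bounds, tw(G) = 2.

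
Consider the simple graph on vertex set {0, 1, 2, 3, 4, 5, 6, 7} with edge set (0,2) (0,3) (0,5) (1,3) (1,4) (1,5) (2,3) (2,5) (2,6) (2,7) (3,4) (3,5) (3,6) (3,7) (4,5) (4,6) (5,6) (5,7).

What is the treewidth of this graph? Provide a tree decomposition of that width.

Each bag holds 4 vertices, so the decomposition has width 3, which upper-bounds the treewidth. On the other hand G contains the 4-clique {1, 3, 4, 5}. A clique must lie in a single bag of any decomposition, so no decomposition can have width below 3. Hence tw(G) = 3 exactly.

Treewidth 3.
One such decomposition:
Bags: B1 = {2, 3, 5, 6}  B2 = {3, 4, 5, 6}  B3 = {0, 2, 3, 5}  B4 = {1, 3, 4, 5}  B5 = {2, 3, 5, 7}
Tree: B1–B2, B1–B3, B2–B4, B3–B5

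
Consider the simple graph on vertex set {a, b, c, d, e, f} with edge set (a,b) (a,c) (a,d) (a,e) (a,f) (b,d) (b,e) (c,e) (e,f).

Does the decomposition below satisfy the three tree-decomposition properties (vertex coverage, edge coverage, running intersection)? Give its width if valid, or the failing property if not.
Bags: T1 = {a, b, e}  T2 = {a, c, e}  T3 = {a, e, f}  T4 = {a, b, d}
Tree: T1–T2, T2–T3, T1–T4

Yes; width 2.

Checking the three conditions: (i) the bags cover all of {a, b, c, d, e, f}; (ii) for each edge, some bag contains both endpoints; (iii) the bags containing any fixed vertex form a subtree. All hold, so the decomposition is valid with width 3 − 1 = 2.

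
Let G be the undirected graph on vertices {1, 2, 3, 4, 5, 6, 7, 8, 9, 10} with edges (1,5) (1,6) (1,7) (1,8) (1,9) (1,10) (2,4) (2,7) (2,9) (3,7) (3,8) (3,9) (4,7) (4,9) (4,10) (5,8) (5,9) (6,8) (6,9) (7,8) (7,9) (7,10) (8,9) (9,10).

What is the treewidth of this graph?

3

A width-3 tree decomposition is:
Bags: B1 = {1, 7, 9, 10}  B2 = {1, 7, 8, 9}  B3 = {4, 7, 9, 10}  B4 = {2, 4, 7, 9}  B5 = {1, 6, 8, 9}  B6 = {1, 5, 8, 9}  B7 = {3, 7, 8, 9}
Tree: B1–B2, B1–B3, B3–B4, B2–B5, B5–B6, B2–B7
Every bag has size at most 4, so the width is 4 − 1 = 3 and tw(G) ≤ 3. For the lower bound, the 4 vertices {1, 5, 8, 9} are pairwise adjacent, and any tree decomposition puts a clique entirely inside one bag — forcing width ≥ 3. Therefore the treewidth is 3.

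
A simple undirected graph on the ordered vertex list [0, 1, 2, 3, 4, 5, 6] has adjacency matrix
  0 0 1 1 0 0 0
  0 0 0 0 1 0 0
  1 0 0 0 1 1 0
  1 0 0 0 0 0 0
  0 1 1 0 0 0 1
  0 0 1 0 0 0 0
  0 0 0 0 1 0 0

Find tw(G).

1

A width-1 tree decomposition is:
Bags: B1 = {2, 4}  B2 = {2, 5}  B3 = {0, 2}  B4 = {4, 6}  B5 = {0, 3}  B6 = {1, 4}
Tree: B1–B2, B2–B3, B1–B4, B3–B5, B1–B6
Every bag has size at most 2, so the width is 2 − 1 = 1 and tw(G) ≤ 1. Since G has at least one edge (e.g. 2–4), it is not an edgeless graph, so tw(G) ≥ 1. Therefore the treewidth is 1.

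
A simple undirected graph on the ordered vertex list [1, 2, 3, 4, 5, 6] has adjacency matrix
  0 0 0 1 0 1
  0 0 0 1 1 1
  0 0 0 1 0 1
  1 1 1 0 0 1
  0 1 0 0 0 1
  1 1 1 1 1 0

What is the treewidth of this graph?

A width-2 tree decomposition is:
Bags: B1 = {2, 5, 6}  B2 = {2, 4, 6}  B3 = {3, 4, 6}  B4 = {1, 4, 6}
Tree: B1–B2, B2–B3, B3–B4
Every bag has size at most 3, so the width is 3 − 1 = 2 and tw(G) ≤ 2. For the lower bound, the 3 vertices {1, 4, 6} are pairwise adjacent, and any tree decomposition puts a clique entirely inside one bag — forcing width ≥ 2. The upper and lower bounds meet at 2, so that is the treewidth.

2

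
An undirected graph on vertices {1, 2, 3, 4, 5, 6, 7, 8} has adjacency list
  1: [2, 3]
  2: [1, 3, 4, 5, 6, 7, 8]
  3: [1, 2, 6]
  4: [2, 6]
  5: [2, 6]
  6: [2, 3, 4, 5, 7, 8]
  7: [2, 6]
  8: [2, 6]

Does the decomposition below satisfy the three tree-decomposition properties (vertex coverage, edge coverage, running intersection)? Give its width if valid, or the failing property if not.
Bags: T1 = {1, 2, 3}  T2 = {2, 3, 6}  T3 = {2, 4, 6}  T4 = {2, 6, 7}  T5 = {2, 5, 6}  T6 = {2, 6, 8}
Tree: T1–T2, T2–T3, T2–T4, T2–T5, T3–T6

Yes; width 2.

Every vertex of G appears in some bag (union = {1, 2, 3, 4, 5, 6, 7, 8}); every edge is covered by a bag; and for each vertex v the set of bags containing v is connected in the bag tree. The decomposition is therefore valid. The largest bag has 3 vertices, so the width is 2.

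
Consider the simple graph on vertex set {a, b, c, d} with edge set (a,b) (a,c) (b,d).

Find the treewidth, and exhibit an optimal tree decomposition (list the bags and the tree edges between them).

Treewidth 1.
One optimal decomposition is:
Bags: B1 = {a, c}  B2 = {a, b}  B3 = {b, d}
Tree: B1–B2, B2–B3

Every bag has size at most 2, so the width is 2 − 1 = 1 and tw(G) ≤ 1. G has an edge, so its treewidth is at least 1. The upper and lower bounds meet at 1, so that is the treewidth.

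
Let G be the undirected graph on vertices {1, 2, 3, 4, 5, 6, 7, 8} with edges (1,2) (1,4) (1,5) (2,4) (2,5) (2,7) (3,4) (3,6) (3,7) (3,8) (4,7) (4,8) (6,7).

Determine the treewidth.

A width-2 tree decomposition is:
Bags: B1 = {2, 4, 7}  B2 = {3, 4, 7}  B3 = {1, 2, 4}  B4 = {1, 2, 5}  B5 = {3, 4, 8}  B6 = {3, 6, 7}
Tree: B1–B2, B1–B3, B3–B4, B2–B5, B2–B6
Each bag holds 3 vertices, so the decomposition has width 2, which upper-bounds the treewidth. Conversely, {3, 4, 8} is a clique of size 3, and the vertices of any clique must share a bag in every tree decomposition; so some bag has ≥ 3 vertices and tw(G) ≥ 2. Combining the bounds, tw(G) = 2.

2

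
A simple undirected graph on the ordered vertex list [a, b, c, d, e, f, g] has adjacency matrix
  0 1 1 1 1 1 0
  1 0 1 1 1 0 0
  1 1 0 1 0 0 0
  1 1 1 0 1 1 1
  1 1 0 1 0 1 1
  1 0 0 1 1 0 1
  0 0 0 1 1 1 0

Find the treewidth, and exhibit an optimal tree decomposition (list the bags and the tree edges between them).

Treewidth 3.
Bags: B1 = {a, b, c, d}  B2 = {a, b, d, e}  B3 = {a, d, e, f}  B4 = {d, e, f, g}
Tree: B1–B2, B2–B3, B3–B4

Each bag holds 4 vertices, so the decomposition has width 3, which upper-bounds the treewidth. On the other hand G contains the 4-clique {d, e, f, g}. A clique must lie in a single bag of any decomposition, so no decomposition can have width below 3. Hence tw(G) = 3 exactly.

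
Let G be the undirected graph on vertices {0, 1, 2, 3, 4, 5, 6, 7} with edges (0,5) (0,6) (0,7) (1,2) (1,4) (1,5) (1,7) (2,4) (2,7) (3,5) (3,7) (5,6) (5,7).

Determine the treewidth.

A width-2 tree decomposition is:
Bags: B1 = {1, 5, 7}  B2 = {3, 5, 7}  B3 = {0, 5, 7}  B4 = {0, 5, 6}  B5 = {1, 2, 7}  B6 = {1, 2, 4}
Tree: B1–B2, B2–B3, B3–B4, B1–B5, B5–B6
Every bag has size at most 3, so the width is 3 − 1 = 2 and tw(G) ≤ 2. Conversely, {1, 2, 4} is a clique of size 3, and the vertices of any clique must share a bag in every tree decomposition; so some bag has ≥ 3 vertices and tw(G) ≥ 2. Hence tw(G) = 2 exactly.

2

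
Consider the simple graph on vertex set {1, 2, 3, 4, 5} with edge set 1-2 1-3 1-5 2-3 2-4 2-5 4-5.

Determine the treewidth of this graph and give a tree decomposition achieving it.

Treewidth 2.
One optimal decomposition is:
Bags: B1 = {1, 2, 5}  B2 = {2, 4, 5}  B3 = {1, 2, 3}
Tree: B1–B2, B1–B3

Each bag holds 3 vertices, so the decomposition has width 2, which upper-bounds the treewidth. For the lower bound, the 3 vertices {1, 2, 3} are pairwise adjacent, and any tree decomposition puts a clique entirely inside one bag — forcing width ≥ 2. The upper and lower bounds meet at 2, so that is the treewidth.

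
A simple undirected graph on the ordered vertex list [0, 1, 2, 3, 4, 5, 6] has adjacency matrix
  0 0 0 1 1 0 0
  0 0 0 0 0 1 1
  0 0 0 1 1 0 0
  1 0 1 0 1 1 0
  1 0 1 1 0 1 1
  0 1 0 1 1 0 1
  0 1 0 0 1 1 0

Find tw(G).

A width-2 tree decomposition is:
Bags: B1 = {2, 3, 4}  B2 = {0, 3, 4}  B3 = {3, 4, 5}  B4 = {4, 5, 6}  B5 = {1, 5, 6}
Tree: B1–B2, B1–B3, B3–B4, B4–B5
Every bag has size at most 3, so the width is 3 − 1 = 2 and tw(G) ≤ 2. For the lower bound, the 3 vertices {1, 5, 6} are pairwise adjacent, and any tree decomposition puts a clique entirely inside one bag — forcing width ≥ 2. Therefore the treewidth is 2.

2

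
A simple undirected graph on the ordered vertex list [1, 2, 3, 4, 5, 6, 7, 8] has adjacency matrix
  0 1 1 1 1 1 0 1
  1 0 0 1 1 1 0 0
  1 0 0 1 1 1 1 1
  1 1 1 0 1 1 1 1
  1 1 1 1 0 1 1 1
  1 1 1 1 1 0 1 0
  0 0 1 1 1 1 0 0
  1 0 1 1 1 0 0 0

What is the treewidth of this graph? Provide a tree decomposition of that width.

The largest bag has 5 vertices, giving width 4; this decomposition certifies tw(G) ≤ 4. On the other hand G contains the 5-clique {1, 2, 4, 5, 6}. A clique must lie in a single bag of any decomposition, so no decomposition can have width below 4. Combining the bounds, tw(G) = 4.

Treewidth 4.
Bags: B1 = {3, 4, 5, 6, 7}  B2 = {1, 3, 4, 5, 6}  B3 = {1, 2, 4, 5, 6}  B4 = {1, 3, 4, 5, 8}
Tree: B1–B2, B2–B3, B2–B4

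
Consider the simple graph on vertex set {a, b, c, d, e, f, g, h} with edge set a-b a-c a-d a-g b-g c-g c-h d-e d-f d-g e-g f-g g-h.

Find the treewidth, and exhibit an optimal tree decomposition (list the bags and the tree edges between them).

The largest bag has 3 vertices, giving width 2; this decomposition certifies tw(G) ≤ 2. Conversely, {d, e, g} is a clique of size 3, and the vertices of any clique must share a bag in every tree decomposition; so some bag has ≥ 3 vertices and tw(G) ≥ 2. Combining the bounds, tw(G) = 2.

Treewidth 2.
One such decomposition:
Bags: B1 = {d, e, g}  B2 = {d, f, g}  B3 = {a, d, g}  B4 = {a, c, g}  B5 = {a, b, g}  B6 = {c, g, h}
Tree: B1–B2, B1–B3, B3–B4, B4–B5, B4–B6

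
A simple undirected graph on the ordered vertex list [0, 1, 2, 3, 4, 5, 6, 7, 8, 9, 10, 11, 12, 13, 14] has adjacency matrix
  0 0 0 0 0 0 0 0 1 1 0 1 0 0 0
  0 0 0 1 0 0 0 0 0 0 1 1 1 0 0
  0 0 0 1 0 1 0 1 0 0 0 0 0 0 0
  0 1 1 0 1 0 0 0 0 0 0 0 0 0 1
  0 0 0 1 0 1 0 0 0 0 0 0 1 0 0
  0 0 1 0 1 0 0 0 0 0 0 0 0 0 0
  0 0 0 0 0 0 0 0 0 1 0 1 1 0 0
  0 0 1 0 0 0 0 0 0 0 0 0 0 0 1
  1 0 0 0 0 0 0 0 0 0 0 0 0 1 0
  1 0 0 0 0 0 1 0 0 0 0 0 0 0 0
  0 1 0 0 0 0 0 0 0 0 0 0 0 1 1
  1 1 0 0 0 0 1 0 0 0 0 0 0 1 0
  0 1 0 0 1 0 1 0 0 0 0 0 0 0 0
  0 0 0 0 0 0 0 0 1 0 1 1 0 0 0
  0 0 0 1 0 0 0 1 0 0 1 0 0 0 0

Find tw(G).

3

A width-3 tree decomposition is:
Bags: B1 = {2, 5, 7, 14}  B2 = {2, 3, 5, 14}  B3 = {3, 4, 5, 14}  B4 = {3, 4, 10, 14}  B5 = {1, 3, 4, 10}  B6 = {1, 4, 10, 12}  B7 = {1, 10, 12, 13}  B8 = {1, 11, 12, 13}  B9 = {6, 11, 12, 13}  B10 = {6, 8, 11, 13}  B11 = {0, 6, 8, 11}  B12 = {0, 6, 8, 9}
Tree: B1–B2, B2–B3, B3–B4, B4–B5, B5–B6, B6–B7, B7–B8, B8–B9, B9–B10, B10–B11, B11–B12
Every bag has size at most 4, so the width is 4 − 1 = 3 and tw(G) ≤ 3. For the lower bound: the 4 vertex sets {2,5,7}, {14}, {3}, {1,4,10,12} are disjoint, each induces a connected subgraph, and every pair is joined by at least one edge of G. Contracting each set to a single vertex therefore yields K_{4} as a minor, and since treewidth is minor-monotone, tw(G) ≥ tw(K_{4}) = 3. Hence tw(G) = 3 exactly.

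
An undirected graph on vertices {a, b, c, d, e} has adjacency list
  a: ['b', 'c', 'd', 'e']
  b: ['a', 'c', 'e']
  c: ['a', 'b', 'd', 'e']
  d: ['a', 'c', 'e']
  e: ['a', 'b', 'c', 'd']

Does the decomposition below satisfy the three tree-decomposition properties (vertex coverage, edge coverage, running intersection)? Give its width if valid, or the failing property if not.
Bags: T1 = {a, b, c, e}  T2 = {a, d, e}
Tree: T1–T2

No — edge (c,d) lies in no bag.

A tree decomposition must satisfy three properties: every vertex lies in some bag; for every edge, both endpoints lie together in some bag; and for every vertex, the bags containing it form a connected subtree. Here edge (c,d) lies in no bag, so the decomposition is invalid.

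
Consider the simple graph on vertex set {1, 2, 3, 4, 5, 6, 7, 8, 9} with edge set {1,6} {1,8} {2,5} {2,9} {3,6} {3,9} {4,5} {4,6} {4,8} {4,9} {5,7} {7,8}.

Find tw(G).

3

A width-3 tree decomposition is:
Bags: B1 = {1, 5, 7, 8}  B2 = {1, 4, 5, 8}  B3 = {1, 4, 5, 6}  B4 = {2, 4, 5, 6}  B5 = {2, 4, 6, 9}  B6 = {2, 3, 6, 9}
Tree: B1–B2, B2–B3, B3–B4, B4–B5, B5–B6
Every bag has size at most 4, so the width is 4 − 1 = 3 and tw(G) ≤ 3. For the lower bound: the 4 vertex sets {1,7,8}, {5}, {4}, {2,3,6,9} are disjoint, each induces a connected subgraph, and every pair is joined by at least one edge of G. Contracting each set to a single vertex therefore yields K_{4} as a minor, and since treewidth is minor-monotone, tw(G) ≥ tw(K_{4}) = 3. Hence tw(G) = 3 exactly.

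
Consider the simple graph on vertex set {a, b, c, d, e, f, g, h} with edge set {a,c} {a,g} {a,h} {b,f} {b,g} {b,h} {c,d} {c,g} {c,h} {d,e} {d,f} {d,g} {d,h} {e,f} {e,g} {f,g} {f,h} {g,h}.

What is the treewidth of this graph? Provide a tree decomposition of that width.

The largest bag has 4 vertices, giving width 3; this decomposition certifies tw(G) ≤ 3. On the other hand G contains the 4-clique {d, e, f, g}. A clique must lie in a single bag of any decomposition, so no decomposition can have width below 3. Combining the bounds, tw(G) = 3.

Treewidth 3.
Bags: B1 = {d, e, f, g}  B2 = {d, f, g, h}  B3 = {b, f, g, h}  B4 = {c, d, g, h}  B5 = {a, c, g, h}
Tree: B1–B2, B2–B3, B2–B4, B4–B5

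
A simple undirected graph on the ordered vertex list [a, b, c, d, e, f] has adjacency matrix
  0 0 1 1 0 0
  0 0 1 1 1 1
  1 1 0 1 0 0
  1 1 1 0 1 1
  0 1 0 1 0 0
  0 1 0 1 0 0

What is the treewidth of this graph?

A width-2 tree decomposition is:
Bags: B1 = {b, d, f}  B2 = {b, c, d}  B3 = {a, c, d}  B4 = {b, d, e}
Tree: B1–B2, B2–B3, B2–B4
Each bag holds 3 vertices, so the decomposition has width 2, which upper-bounds the treewidth. Conversely, {a, c, d} is a clique of size 3, and the vertices of any clique must share a bag in every tree decomposition; so some bag has ≥ 3 vertices and tw(G) ≥ 2. Combining the bounds, tw(G) = 2.

2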